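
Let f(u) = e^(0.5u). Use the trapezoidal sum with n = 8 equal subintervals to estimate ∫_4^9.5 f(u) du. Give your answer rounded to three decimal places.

Δu = (9.5 − 4)/8 = 0.6875.
f(4) ≈ 7.389, f(4.6875) ≈ 10.420, f(5.375) ≈ 14.695, f(6.0625) ≈ 20.723, f(6.75) ≈ 29.224, f(7.4375) ≈ 41.213, f(8.125) ≈ 58.119, f(8.8125) ≈ 81.962, f(9.5) ≈ 115.584.
T_8 = (Δu/2)·[f(u_0) + 2f(u_1) + ... + 2f(u_{7}) + f(u_8)].
Sum ≈ 218.517.

218.517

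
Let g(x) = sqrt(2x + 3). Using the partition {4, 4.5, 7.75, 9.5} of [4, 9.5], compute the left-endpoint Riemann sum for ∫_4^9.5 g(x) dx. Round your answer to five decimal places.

20.44368

Subinterval widths: 0.5, 3.25, 1.75.
Left endpoints: 4, 4.5, 7.75.
g(4) ≈ 3.31662, g(4.5) ≈ 3.46410, g(7.75) ≈ 4.30116.
Sum = Σ Δx_i · g(x_i).
Sum ≈ 20.44368.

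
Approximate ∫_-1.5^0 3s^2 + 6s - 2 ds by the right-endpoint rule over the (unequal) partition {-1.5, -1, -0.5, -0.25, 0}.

-5.953125

Subinterval widths: 0.5, 0.5, 0.25, 0.25.
Right endpoints: -1, -0.5, -0.25, 0.
f(-1) = -5, f(-0.5) = -4.25, f(-0.25) = -3.3125, f(0) = -2.
Sum = Σ Δs_i · f(s_i).
Sum = -5.953125.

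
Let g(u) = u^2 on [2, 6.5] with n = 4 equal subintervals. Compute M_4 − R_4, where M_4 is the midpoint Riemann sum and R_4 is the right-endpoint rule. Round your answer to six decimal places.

-22.939453

M_4 ≈ 88.40039062.
R_4 = 111.33984375.
M_4 − R_4 ≈ -22.939453.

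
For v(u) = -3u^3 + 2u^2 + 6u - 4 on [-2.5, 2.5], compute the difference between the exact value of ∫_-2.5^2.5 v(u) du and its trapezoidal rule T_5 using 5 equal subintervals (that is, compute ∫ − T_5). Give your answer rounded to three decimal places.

-1.667

Exact integral: ∫_-2.5^2.5 v(u) du ≈ 0.83333.
T_5 = 2.5.
Error ≈ 0.83333 − 2.5 ≈ -1.667.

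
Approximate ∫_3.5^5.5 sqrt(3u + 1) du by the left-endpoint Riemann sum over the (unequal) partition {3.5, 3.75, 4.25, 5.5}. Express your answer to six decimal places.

7.232915

Subinterval widths: 0.25, 0.5, 1.25.
Left endpoints: 3.5, 3.75, 4.25.
f(3.5) ≈ 3.391165, f(3.75) ≈ 3.500000, f(4.25) ≈ 3.708099.
Sum = Σ Δu_i · f(u_i).
Sum ≈ 7.232915.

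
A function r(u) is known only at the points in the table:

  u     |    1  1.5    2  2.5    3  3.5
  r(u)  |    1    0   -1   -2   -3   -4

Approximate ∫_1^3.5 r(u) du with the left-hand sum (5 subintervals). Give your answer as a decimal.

Δu = 0.5.
Sum = 0.5·[1 + 0 + (-1) + (-2) + (-3)] = -2.5.

-2.5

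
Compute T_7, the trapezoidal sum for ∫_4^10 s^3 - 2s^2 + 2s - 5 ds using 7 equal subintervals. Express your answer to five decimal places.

1879.95918

Δs = (10 − 4)/7 = 6/7.
f(4) = 35, f(34/7) = 24737/343, f(40/7) = 43805/343, f(46/7) = 70505/343, f(52/7) = 106133/343, f(58/7) = 151985/343, f(64/7) = 209357/343, f(10) = 815.
T_7 = (Δs/2)·[f(s_0) + 2f(s_1) + ... + 2f(s_{6}) + f(s_7)].
Sum ≈ 1879.95918.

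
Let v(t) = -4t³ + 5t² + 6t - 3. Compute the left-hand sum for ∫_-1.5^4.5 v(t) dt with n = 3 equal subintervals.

Δt = (4.5 − (-1.5))/3 = 2.
Left endpoints: -1.5, 0.5, 2.5.
v(-1.5) = 12.75, v(0.5) = 0.75, v(2.5) = -19.25.
Sum = Δt · [v(-1.5) + v(0.5) + v(2.5)].
Sum = -11.5.

-11.5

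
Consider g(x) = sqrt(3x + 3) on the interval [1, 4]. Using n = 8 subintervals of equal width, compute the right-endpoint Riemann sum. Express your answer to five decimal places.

Δx = (4 − 1)/8 = 0.375.
Right endpoints: 1.375, 1.75, 2.125, 2.5, 2.875, 3.25, 3.625, 4.
g(1.375) ≈ 2.66927, g(1.75) ≈ 2.87228, g(2.125) ≈ 3.06186, g(2.5) ≈ 3.24037, g(2.875) ≈ 3.40955, g(3.25) ≈ 3.57071, g(3.625) ≈ 3.72492, g(4) ≈ 3.87298.
Sum = Δx · [g(1.375) + g(1.75) + g(2.125) + ...].
Sum ≈ 9.90823.

9.90823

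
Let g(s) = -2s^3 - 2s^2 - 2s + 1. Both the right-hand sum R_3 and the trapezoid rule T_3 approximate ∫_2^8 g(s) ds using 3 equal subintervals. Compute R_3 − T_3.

-1140

R_3 = -3698.
T_3 = -2558.
R_3 − T_3 = -1140.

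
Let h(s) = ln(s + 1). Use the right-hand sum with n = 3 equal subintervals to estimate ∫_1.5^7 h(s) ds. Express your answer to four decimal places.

9.8357

Δs = (7 − 1.5)/3 = 11/6.
Right endpoints: 10/3, 31/6, 7.
h(10/3) ≈ 1.4663, h(31/6) ≈ 1.8192, h(7) ≈ 2.0794.
Sum = Δs · [h(10/3) + h(31/6) + h(7)].
Sum ≈ 9.8357.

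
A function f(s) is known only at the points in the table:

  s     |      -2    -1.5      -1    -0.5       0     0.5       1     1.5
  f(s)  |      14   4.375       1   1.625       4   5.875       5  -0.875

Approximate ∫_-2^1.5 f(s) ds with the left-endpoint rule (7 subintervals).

Δs = 0.5.
Sum = 0.5·[14 + 4.375 + 1 + 1.625 + 4 + 5.875 + 5] = 17.9375.

17.9375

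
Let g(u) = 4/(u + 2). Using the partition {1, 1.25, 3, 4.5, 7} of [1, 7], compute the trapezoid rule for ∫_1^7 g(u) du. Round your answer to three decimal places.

Subinterval widths: 0.25, 1.75, 1.5, 2.5.
g(1) = 4/3, g(1.25) = 16/13, g(3) = 0.8, g(4.5) = 8/13, g(7) = 4/9.
On each subinterval the trapezoid contributes (Δu_i/2)·[g(u_{i-1}) + g(u_i)].
Sum ≈ 4.484.

4.484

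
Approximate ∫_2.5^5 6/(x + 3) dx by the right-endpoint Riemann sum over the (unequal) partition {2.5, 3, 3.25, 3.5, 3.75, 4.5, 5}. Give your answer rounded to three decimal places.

Subinterval widths: 0.5, 0.25, 0.25, 0.25, 0.75, 0.5.
Right endpoints: 3, 3.25, 3.5, 3.75, 4.5, 5.
f(3) = 1, f(3.25) = 0.96, f(3.5) = 12/13, f(3.75) = 8/9, f(4.5) = 0.8, f(5) = 0.75.
Sum = Σ Δx_i · f(x_i).
Sum ≈ 2.168.

2.168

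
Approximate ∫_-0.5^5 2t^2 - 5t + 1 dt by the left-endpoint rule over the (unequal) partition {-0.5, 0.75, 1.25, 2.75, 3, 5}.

Subinterval widths: 1.25, 0.5, 1.5, 0.25, 2.
Left endpoints: -0.5, 0.75, 1.25, 2.75, 3.
f(-0.5) = 4, f(0.75) = -1.625, f(1.25) = -2.125, f(2.75) = 2.375, f(3) = 4.
Sum = Σ Δt_i · f(t_i).
Sum = 9.59375.

9.59375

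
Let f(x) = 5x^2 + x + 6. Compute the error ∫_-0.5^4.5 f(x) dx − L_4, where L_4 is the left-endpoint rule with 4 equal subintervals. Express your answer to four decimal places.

59.1146

Exact integral: ∫_-0.5^4.5 f(x) dx ≈ 192.083333.
L_4 = 132.96875.
Error ≈ 192.083333 − 132.96875 ≈ 59.1146.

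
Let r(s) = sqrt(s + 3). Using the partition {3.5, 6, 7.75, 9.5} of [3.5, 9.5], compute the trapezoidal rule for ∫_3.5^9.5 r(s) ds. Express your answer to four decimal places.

Subinterval widths: 2.5, 1.75, 1.75.
r(3.5) ≈ 2.5495, r(6) ≈ 3.0000, r(7.75) ≈ 3.2787, r(9.5) ≈ 3.5355.
On each subinterval the trapezoid contributes (Δs_i/2)·[r(s_{i-1}) + r(s_i)].
Sum ≈ 18.3932.

18.3932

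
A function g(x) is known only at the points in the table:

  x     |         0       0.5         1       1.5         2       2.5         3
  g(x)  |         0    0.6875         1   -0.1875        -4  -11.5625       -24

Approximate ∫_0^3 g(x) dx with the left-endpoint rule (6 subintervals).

-7.03125

Δx = 0.5.
Sum = 0.5·[0 + 0.6875 + 1 + (-0.1875) + (-4) + (-11.5625)] = -7.03125.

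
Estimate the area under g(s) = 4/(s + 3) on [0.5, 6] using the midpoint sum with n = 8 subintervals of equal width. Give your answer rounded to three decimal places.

3.772

Δs = (6 − 0.5)/8 = 0.6875.
Midpoints: 0.84375, 1.53125, 2.21875, 2.90625, 3.59375, 4.28125, 4.96875, 5.65625.
g(0.84375) = 128/123, g(1.53125) = 128/145, g(2.21875) = 128/167, g(2.90625) = 128/189, g(3.59375) = 128/211, g(4.28125) = 128/233, g(4.96875) = 128/255, g(5.65625) = 128/277.
Sum = Δs · [g(0.84375) + g(1.53125) + g(2.21875) + ...].
Sum ≈ 3.772.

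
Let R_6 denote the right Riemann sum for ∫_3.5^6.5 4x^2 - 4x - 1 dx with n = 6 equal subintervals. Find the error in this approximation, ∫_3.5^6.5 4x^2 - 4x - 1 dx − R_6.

-27.5

Exact integral: ∫_3.5^6.5 f(x) dx = 246.
R_6 = 273.5.
Error = 246 − 273.5 = -27.5.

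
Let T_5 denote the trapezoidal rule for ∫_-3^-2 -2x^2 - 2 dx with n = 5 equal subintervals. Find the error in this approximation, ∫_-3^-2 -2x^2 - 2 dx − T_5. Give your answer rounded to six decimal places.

0.013333

Exact integral: ∫_-3^-2 f(x) dx ≈ -14.66666667.
T_5 = -14.68.
Error ≈ -14.66666667 − (-14.68) ≈ 0.013333.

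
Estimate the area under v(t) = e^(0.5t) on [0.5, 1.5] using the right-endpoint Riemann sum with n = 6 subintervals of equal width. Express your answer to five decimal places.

1.73633

Δt = (1.5 − 0.5)/6 = 1/6.
Right endpoints: 2/3, 5/6, 1, 7/6, 4/3, 1.5.
v(2/3) ≈ 1.39561, v(5/6) ≈ 1.51690, v(1) ≈ 1.64872, v(7/6) ≈ 1.79200, v(4/3) ≈ 1.94773, v(1.5) ≈ 2.11700.
Sum = Δt · [v(2/3) + v(5/6) + v(1) + ...].
Sum ≈ 1.73633.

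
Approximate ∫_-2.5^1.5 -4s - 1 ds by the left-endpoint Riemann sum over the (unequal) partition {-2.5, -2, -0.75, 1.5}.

Subinterval widths: 0.5, 1.25, 2.25.
Left endpoints: -2.5, -2, -0.75.
f(-2.5) = 9, f(-2) = 7, f(-0.75) = 2.
Sum = Σ Δs_i · f(s_i).
Sum = 17.75.

17.75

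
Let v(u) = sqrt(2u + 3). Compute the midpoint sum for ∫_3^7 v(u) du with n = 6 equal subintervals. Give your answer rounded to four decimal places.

Δu = (7 − 3)/6 = 2/3.
Midpoints: 10/3, 4, 14/3, 16/3, 6, 20/3.
v(10/3) ≈ 3.1091, v(4) ≈ 3.3166, v(14/3) ≈ 3.5119, v(16/3) ≈ 3.6968, v(6) ≈ 3.8730, v(20/3) ≈ 4.0415.
Sum = Δu · [v(10/3) + v(4) + v(14/3) + ...].
Sum ≈ 14.3659.

14.3659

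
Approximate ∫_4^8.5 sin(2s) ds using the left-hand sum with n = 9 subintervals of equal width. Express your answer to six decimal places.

Δs = (8.5 − 4)/9 = 0.5.
Left endpoints: 4, 4.5, 5, 5.5, 6, 6.5, 7, 7.5, 8.
f(4) ≈ 0.989358, f(4.5) ≈ 0.412118, f(5) ≈ -0.544021, f(5.5) ≈ -0.999990, f(6) ≈ -0.536573, f(6.5) ≈ 0.420167, f(7) ≈ 0.990607, f(7.5) ≈ 0.650288, f(8) ≈ -0.287903.
Sum = Δs · [f(4) + f(4.5) + f(5) + ...].
Sum ≈ 0.547026.

0.547026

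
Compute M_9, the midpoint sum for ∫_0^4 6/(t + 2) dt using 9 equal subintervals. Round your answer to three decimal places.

Δt = (4 − 0)/9 = 4/9.
Midpoints: 2/9, 2/3, 10/9, 14/9, 2, 22/9, 26/9, 10/3, 34/9.
f(2/9) = 2.7, f(2/3) = 2.25, f(10/9) = 27/14, f(14/9) = 1.6875, f(2) = 1.5, f(22/9) = 1.35, f(26/9) = 27/22, f(10/3) = 1.125, f(34/9) = 27/26.
Sum = Δt · [f(2/9) + f(2/3) + f(10/9) + ...].
Sum ≈ 6.581.

6.581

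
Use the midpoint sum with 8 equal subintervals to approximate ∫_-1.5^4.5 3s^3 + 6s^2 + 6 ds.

523.265625

Δs = (4.5 − (-1.5))/8 = 0.75.
Midpoints: -1.125, -0.375, 0.375, 1.125, 1.875, 2.625, 3.375, 4.125.
f(-1.125) = 4773/512, f(-0.375) = 3423/512, f(0.375) = 3585/512, f(1.125) = 9147/512, f(1.875) = 23997/512, f(2.625) = 52023/512, f(3.375) = 97113/512, f(4.125) = 163155/512.
Sum = Δs · [f(-1.125) + f(-0.375) + f(0.375) + ...].
Sum = 523.265625.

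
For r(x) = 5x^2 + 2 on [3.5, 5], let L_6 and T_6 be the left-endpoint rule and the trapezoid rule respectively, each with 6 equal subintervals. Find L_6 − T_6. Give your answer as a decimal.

L_6 = 131.984375.
T_6 = 139.953125.
L_6 − T_6 = -7.96875.

-7.96875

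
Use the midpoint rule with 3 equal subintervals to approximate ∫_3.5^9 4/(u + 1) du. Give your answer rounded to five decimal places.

Δu = (9 − 3.5)/3 = 11/6.
Midpoints: 53/12, 6.25, 97/12.
f(53/12) = 48/65, f(6.25) = 16/29, f(97/12) = 48/109.
Sum = Δu · [f(53/12) + f(6.25) + f(97/12)].
Sum ≈ 3.17268.

3.17268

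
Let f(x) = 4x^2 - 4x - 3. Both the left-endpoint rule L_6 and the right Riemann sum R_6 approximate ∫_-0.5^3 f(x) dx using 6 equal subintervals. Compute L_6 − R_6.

-12.25

L_6 ≈ 2.83564815.
R_6 ≈ 15.08564815.
L_6 − R_6 = -12.25.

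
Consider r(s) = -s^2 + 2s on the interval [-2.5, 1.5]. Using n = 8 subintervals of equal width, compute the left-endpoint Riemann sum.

-13.5

Δs = (1.5 − (-2.5))/8 = 0.5.
Left endpoints: -2.5, -2, -1.5, -1, -0.5, 0, 0.5, 1.
r(-2.5) = -11.25, r(-2) = -8, r(-1.5) = -5.25, r(-1) = -3, r(-0.5) = -1.25, r(0) = 0, r(0.5) = 0.75, r(1) = 1.
Sum = Δs · [r(-2.5) + r(-2) + r(-1.5) + ...].
Sum = -13.5.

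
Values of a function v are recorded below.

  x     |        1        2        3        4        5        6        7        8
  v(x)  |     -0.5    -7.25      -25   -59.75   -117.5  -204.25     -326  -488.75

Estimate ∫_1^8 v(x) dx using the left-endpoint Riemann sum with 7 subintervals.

-740.25

Δx = 1.
Sum = 1·[(-0.5) + (-7.25) + (-25) + (-59.75) + (-117.5) + (-204.25) + (-326)] = -740.25.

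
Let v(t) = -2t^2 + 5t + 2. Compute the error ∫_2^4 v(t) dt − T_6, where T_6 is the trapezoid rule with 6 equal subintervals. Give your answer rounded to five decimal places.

0.07407

Exact integral: ∫_2^4 v(t) dt ≈ -3.3333333.
T_6 ≈ -3.4074074.
Error ≈ -3.3333333 − (-3.4074074) ≈ 0.07407.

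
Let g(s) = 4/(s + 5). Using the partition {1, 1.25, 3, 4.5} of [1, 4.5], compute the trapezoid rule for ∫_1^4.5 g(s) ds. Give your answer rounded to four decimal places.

Subinterval widths: 0.25, 1.75, 1.5.
g(1) = 2/3, g(1.25) = 0.64, g(3) = 0.5, g(4.5) = 8/19.
On each subinterval the trapezoid contributes (Δs_i/2)·[g(s_{i-1}) + g(s_i)].
Sum ≈ 1.8516.

1.8516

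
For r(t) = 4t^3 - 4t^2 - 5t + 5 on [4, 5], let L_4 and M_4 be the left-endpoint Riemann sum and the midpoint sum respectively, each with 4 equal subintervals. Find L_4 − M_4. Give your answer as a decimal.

L_4 = 245.3125.
M_4 = 269.90625.
L_4 − M_4 = -24.59375.

-24.59375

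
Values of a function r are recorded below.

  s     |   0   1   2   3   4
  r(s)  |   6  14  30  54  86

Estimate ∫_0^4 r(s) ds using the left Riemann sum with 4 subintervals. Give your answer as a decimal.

104

Δs = 1.
Sum = 1·[6 + 14 + 30 + 54] = 104.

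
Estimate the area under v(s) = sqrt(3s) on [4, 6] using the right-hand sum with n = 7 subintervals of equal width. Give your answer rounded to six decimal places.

7.843638

Δs = (6 − 4)/7 = 2/7.
Right endpoints: 30/7, 32/7, 34/7, 36/7, 38/7, 40/7, 6.
v(30/7) ≈ 3.585686, v(32/7) ≈ 3.703280, v(34/7) ≈ 3.817254, v(36/7) ≈ 3.927922, v(38/7) ≈ 4.035556, v(40/7) ≈ 4.140393, v(6) ≈ 4.242641.
Sum = Δs · [v(30/7) + v(32/7) + v(34/7) + ...].
Sum ≈ 7.843638.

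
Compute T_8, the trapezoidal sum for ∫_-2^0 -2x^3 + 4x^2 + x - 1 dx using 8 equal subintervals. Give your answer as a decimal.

14.875

Δx = (0 − (-2))/8 = 0.25.
f(-2) = 29, f(-1.75) = 20.21875, f(-1.5) = 13.25, f(-1.25) = 7.90625, f(-1) = 4, f(-0.75) = 1.34375, f(-0.5) = -0.25, f(-0.25) = -0.96875, f(0) = -1.
T_8 = (Δx/2)·[f(x_0) + 2f(x_1) + ... + 2f(x_{7}) + f(x_8)].
Sum = 14.875.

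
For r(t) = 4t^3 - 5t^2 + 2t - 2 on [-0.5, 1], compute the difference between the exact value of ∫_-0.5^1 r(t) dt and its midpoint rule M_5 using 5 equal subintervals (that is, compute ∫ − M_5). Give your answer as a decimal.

Exact integral: ∫_-0.5^1 r(t) dt = -3.1875.
M_5 = -3.165.
Error = -3.1875 − (-3.165) = -0.0225.

-0.0225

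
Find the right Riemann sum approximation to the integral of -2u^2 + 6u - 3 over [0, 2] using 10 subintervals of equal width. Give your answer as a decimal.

1.04

Δu = (2 − 0)/10 = 0.2.
Right endpoints: 0.2, 0.4, 0.6, 0.8, 1, 1.2, 1.4, 1.6, 1.8, 2.
f(0.2) = -1.88, f(0.4) = -0.92, f(0.6) = -0.12, f(0.8) = 0.52, f(1) = 1, f(1.2) = 1.32, f(1.4) = 1.48, f(1.6) = 1.48, f(1.8) = 1.32, f(2) = 1.
Sum = Δu · [f(0.2) + f(0.4) + f(0.6) + ...].
Sum = 1.04.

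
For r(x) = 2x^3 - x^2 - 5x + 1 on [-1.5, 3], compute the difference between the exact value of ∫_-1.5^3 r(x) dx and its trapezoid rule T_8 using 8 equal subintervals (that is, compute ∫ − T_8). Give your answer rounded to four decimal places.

Exact integral: ∫_-1.5^3 r(x) dx = 15.46875.
T_8 ≈ 16.299316.
Error ≈ 15.46875 − 16.299316 ≈ -0.8306.

-0.8306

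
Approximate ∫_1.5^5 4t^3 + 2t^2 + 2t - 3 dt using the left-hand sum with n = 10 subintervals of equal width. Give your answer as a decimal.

Δt = (5 − 1.5)/10 = 0.35.
Left endpoints: 1.5, 1.85, 2.2, 2.55, 2.9, 3.25, 3.6, 3.95, 4.3, 4.65.
f(1.5) = 18, f(1.85) = 32.8715, f(2.2) = 53.672, f(2.55) = 81.4305, f(2.9) = 117.176, f(3.25) = 161.9375, f(3.6) = 216.744, f(3.95) = 282.6245, f(4.3) = 360.608, f(4.65) = 451.7235.
Sum = Δt · [f(1.5) + f(1.85) + f(2.2) + ...].
Sum = 621.875625.

621.875625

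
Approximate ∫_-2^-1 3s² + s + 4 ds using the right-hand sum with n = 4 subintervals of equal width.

8.53125

Δs = (-1 − (-2))/4 = 0.25.
Right endpoints: -1.75, -1.5, -1.25, -1.
f(-1.75) = 11.4375, f(-1.5) = 9.25, f(-1.25) = 7.4375, f(-1) = 6.
Sum = Δs · [f(-1.75) + f(-1.5) + f(-1.25) + f(-1)].
Sum = 8.53125.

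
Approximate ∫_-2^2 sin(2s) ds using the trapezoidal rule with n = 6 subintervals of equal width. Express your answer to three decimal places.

Δs = (2 − (-2))/6 = 2/3.
f(-2) ≈ 0.757, f(-4/3) ≈ -0.457, f(-2/3) ≈ -0.972, f(0) ≈ 0.000, f(2/3) ≈ 0.972, f(4/3) ≈ 0.457, f(2) ≈ -0.757.
T_6 = (Δs/2)·[f(s_0) + 2f(s_1) + ... + 2f(s_{5}) + f(s_6)].
Sum ≈ 0.000.

0.000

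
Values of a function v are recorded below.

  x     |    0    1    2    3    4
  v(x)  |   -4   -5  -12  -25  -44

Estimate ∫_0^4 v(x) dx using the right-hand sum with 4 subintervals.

-86

Δx = 1.
Sum = 1·[(-5) + (-12) + (-25) + (-44)] = -86.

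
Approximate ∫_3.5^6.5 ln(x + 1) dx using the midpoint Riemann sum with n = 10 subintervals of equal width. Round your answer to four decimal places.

5.3438

Δx = (6.5 − 3.5)/10 = 0.3.
Midpoints: 3.65, 3.95, 4.25, 4.55, 4.85, 5.15, 5.45, 5.75, 6.05, 6.35.
f(3.65) ≈ 1.5369, f(3.95) ≈ 1.5994, f(4.25) ≈ 1.6582, f(4.55) ≈ 1.7138, f(4.85) ≈ 1.7664, f(5.15) ≈ 1.8165, f(5.45) ≈ 1.8641, f(5.75) ≈ 1.9095, f(6.05) ≈ 1.9530, f(6.35) ≈ 1.9947.
Sum = Δx · [f(3.65) + f(3.95) + f(4.25) + ...].
Sum ≈ 5.3438.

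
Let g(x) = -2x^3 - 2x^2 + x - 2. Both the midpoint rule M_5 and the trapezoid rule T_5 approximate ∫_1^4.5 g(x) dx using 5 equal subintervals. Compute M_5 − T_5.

M_5 = -259.345625.
T_5 = -267.2775.
M_5 − T_5 = 7.931875.

7.931875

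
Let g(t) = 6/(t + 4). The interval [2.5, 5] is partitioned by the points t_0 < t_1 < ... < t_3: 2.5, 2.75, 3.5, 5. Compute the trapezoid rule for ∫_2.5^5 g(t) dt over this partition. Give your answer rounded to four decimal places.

1.9598

Subinterval widths: 0.25, 0.75, 1.5.
g(2.5) = 12/13, g(2.75) = 8/9, g(3.5) = 0.8, g(5) = 2/3.
On each subinterval the trapezoid contributes (Δt_i/2)·[g(t_{i-1}) + g(t_i)].
Sum ≈ 1.9598.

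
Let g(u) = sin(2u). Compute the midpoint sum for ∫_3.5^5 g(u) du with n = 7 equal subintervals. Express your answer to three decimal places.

Δu = (5 − 3.5)/7 = 3/14.
Midpoints: 101/28, 107/28, 113/28, 4.25, 125/28, 131/28, 137/28.
g(101/28) ≈ 0.802, g(107/28) ≈ 0.978, g(113/28) ≈ 0.976, g(4.25) ≈ 0.798, g(125/28) ≈ 0.476, g(131/28) ≈ 0.068, g(137/28) ≈ -0.353.
Sum = Δu · [g(101/28) + g(107/28) + g(113/28) + ...].
Sum ≈ 0.803.

0.803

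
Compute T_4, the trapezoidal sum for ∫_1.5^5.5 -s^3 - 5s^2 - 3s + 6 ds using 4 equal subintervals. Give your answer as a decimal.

-527.5

Δs = (5.5 − 1.5)/4 = 1.
f(1.5) = -13.125, f(2.5) = -48.375, f(3.5) = -108.625, f(4.5) = -199.875, f(5.5) = -328.125.
T_4 = (Δs/2)·[f(s_0) + 2f(s_1) + 2f(s_2) + 2f(s_3) + f(s_4)].
Sum = -527.5.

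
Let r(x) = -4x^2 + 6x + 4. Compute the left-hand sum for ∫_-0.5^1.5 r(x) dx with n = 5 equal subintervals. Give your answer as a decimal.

Δx = (1.5 − (-0.5))/5 = 0.4.
Left endpoints: -0.5, -0.1, 0.3, 0.7, 1.1.
r(-0.5) = 0, r(-0.1) = 3.36, r(0.3) = 5.44, r(0.7) = 6.24, r(1.1) = 5.76.
Sum = Δx · [r(-0.5) + r(-0.1) + r(0.3) + r(0.7) + r(1.1)].
Sum = 8.32.

8.32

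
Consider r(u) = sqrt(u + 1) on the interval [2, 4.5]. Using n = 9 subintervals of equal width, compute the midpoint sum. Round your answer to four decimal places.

Δu = (4.5 − 2)/9 = 5/18.
Midpoints: 77/36, 29/12, 97/36, 107/36, 3.25, 127/36, 137/36, 49/12, 157/36.
r(77/36) ≈ 1.7717, r(29/12) ≈ 1.8484, r(97/36) ≈ 1.9221, r(107/36) ≈ 1.9930, r(3.25) ≈ 2.0616, r(127/36) ≈ 2.1279, r(137/36) ≈ 2.1922, r(49/12) ≈ 2.2546, r(157/36) ≈ 2.3154.
Sum = Δu · [r(77/36) + r(29/12) + r(97/36) + ...].
Sum ≈ 5.1352.

5.1352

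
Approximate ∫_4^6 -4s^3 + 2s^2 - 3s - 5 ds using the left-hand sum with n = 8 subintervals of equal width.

Δs = (6 − 4)/8 = 0.25.
Left endpoints: 4, 4.25, 4.5, 4.75, 5, 5.25, 5.5, 5.75.
f(4) = -241, f(4.25) = -288.6875, f(4.5) = -342.5, f(4.75) = -402.8125, f(5) = -470, f(5.25) = -544.4375, f(5.5) = -626.5, f(5.75) = -716.5625.
Sum = Δs · [f(4) + f(4.25) + f(4.5) + ...].
Sum = -908.125.

-908.125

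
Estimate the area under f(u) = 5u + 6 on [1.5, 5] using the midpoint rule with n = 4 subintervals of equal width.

77.875

Δu = (5 − 1.5)/4 = 0.875.
Midpoints: 1.9375, 2.8125, 3.6875, 4.5625.
f(1.9375) = 15.6875, f(2.8125) = 20.0625, f(3.6875) = 24.4375, f(4.5625) = 28.8125.
Sum = Δu · [f(1.9375) + f(2.8125) + f(3.6875) + f(4.5625)].
Sum = 77.875.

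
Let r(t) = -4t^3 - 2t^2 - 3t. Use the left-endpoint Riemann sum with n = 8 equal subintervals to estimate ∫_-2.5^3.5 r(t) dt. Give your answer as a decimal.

-64.5

Δt = (3.5 − (-2.5))/8 = 0.75.
Left endpoints: -2.5, -1.75, -1, -0.25, 0.5, 1.25, 2, 2.75.
r(-2.5) = 57.5, r(-1.75) = 20.5625, r(-1) = 5, r(-0.25) = 0.6875, r(0.5) = -2.5, r(1.25) = -14.6875, r(2) = -46, r(2.75) = -106.5625.
Sum = Δt · [r(-2.5) + r(-1.75) + r(-1) + ...].
Sum = -64.5.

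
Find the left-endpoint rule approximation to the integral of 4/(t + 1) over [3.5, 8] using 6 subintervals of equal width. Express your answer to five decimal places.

Δt = (8 − 3.5)/6 = 0.75.
Left endpoints: 3.5, 4.25, 5, 5.75, 6.5, 7.25.
f(3.5) = 8/9, f(4.25) = 16/21, f(5) = 2/3, f(5.75) = 16/27, f(6.5) = 8/15, f(7.25) = 16/33.
Sum = Δt · [f(3.5) + f(4.25) + f(5) + ...].
Sum ≈ 2.94618.

2.94618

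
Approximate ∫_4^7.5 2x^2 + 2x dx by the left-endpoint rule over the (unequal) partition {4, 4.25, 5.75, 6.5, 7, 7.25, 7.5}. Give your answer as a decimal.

241.8125

Subinterval widths: 0.25, 1.5, 0.75, 0.5, 0.25, 0.25.
Left endpoints: 4, 4.25, 5.75, 6.5, 7, 7.25.
f(4) = 40, f(4.25) = 44.625, f(5.75) = 77.625, f(6.5) = 97.5, f(7) = 112, f(7.25) = 119.625.
Sum = Σ Δx_i · f(x_i).
Sum = 241.8125.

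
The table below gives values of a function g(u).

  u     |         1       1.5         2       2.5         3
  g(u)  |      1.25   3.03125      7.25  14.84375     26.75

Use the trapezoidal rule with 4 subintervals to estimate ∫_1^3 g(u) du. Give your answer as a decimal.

Δu = 0.5.
T_4 = (0.5/2)·[1.25 + 2·3.03125 + 2·7.25 + 2·14.84375 + 26.75] = 19.5625.

19.5625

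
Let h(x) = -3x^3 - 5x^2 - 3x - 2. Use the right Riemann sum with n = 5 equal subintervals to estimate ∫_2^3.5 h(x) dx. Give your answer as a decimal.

Δx = (3.5 − 2)/5 = 0.3.
Right endpoints: 2.3, 2.6, 2.9, 3.2, 3.5.
h(2.3) = -71.851, h(2.6) = -96.328, h(2.9) = -125.917, h(3.2) = -161.104, h(3.5) = -202.375.
Sum = Δx · [h(2.3) + h(2.6) + h(2.9) + h(3.2) + h(3.5)].
Sum = -197.2725.

-197.2725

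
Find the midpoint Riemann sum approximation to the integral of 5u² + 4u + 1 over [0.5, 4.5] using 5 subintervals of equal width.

194.6

Δu = (4.5 − 0.5)/5 = 0.8.
Midpoints: 0.9, 1.7, 2.5, 3.3, 4.1.
f(0.9) = 8.65, f(1.7) = 22.25, f(2.5) = 42.25, f(3.3) = 68.65, f(4.1) = 101.45.
Sum = Δu · [f(0.9) + f(1.7) + f(2.5) + f(3.3) + f(4.1)].
Sum = 194.6.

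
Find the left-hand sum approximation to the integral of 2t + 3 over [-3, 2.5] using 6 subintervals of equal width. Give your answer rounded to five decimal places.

8.70833

Δt = (2.5 − (-3))/6 = 11/12.
Left endpoints: -3, -25/12, -7/6, -0.25, 2/3, 19/12.
f(-3) = -3, f(-25/12) = -7/6, f(-7/6) = 2/3, f(-0.25) = 2.5, f(2/3) = 13/3, f(19/12) = 37/6.
Sum = Δt · [f(-3) + f(-25/12) + f(-7/6) + ...].
Sum ≈ 8.70833.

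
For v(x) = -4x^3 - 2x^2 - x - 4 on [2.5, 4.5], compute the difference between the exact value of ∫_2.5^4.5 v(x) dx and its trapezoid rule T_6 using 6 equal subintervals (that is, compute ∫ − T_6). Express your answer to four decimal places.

Exact integral: ∫_2.5^4.5 v(x) dx ≈ -436.333333.
T_6 ≈ -437.962963.
Error ≈ -436.333333 − (-437.962963) ≈ 1.6296.

1.6296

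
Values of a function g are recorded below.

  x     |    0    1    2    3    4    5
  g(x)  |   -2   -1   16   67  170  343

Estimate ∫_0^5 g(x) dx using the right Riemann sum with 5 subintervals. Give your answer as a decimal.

595

Δx = 1.
Sum = 1·[(-1) + 16 + 67 + 170 + 343] = 595.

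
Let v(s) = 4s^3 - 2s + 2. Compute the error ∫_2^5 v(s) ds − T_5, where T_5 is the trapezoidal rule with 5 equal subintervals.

-7.56

Exact integral: ∫_2^5 v(s) ds = 594.
T_5 = 601.56.
Error = 594 − 601.56 = -7.56.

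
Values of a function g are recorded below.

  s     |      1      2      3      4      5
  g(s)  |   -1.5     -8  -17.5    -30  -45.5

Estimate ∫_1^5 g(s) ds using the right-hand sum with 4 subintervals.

-101

Δs = 1.
Sum = 1·[(-8) + (-17.5) + (-30) + (-45.5)] = -101.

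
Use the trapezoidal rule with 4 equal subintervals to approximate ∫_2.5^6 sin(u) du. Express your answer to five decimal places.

-1.64748

Δu = (6 − 2.5)/4 = 0.875.
f(2.5) ≈ 0.59847, f(3.375) ≈ -0.23129, f(4.25) ≈ -0.89499, f(5.125) ≈ -0.91608, f(6) ≈ -0.27942.
T_4 = (Δu/2)·[f(u_0) + 2f(u_1) + 2f(u_2) + 2f(u_3) + f(u_4)].
Sum ≈ -1.64748.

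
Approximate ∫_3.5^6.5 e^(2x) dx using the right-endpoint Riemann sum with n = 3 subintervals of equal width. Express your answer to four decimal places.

510390.6177

Δx = (6.5 − 3.5)/3 = 1.
Right endpoints: 4.5, 5.5, 6.5.
f(4.5) ≈ 8103.0839, f(5.5) ≈ 59874.1417, f(6.5) ≈ 442413.3920.
Sum = Δx · [f(4.5) + f(5.5) + f(6.5)].
Sum ≈ 510390.6177.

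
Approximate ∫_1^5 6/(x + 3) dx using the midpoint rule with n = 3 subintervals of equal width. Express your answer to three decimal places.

4.139

Δx = (5 − 1)/3 = 4/3.
Midpoints: 5/3, 3, 13/3.
f(5/3) = 9/7, f(3) = 1, f(13/3) = 9/11.
Sum = Δx · [f(5/3) + f(3) + f(13/3)].
Sum ≈ 4.139.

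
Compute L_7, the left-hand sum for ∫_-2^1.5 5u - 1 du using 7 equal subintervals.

-12.25

Δu = (1.5 − (-2))/7 = 0.5.
Left endpoints: -2, -1.5, -1, -0.5, 0, 0.5, 1.
f(-2) = -11, f(-1.5) = -8.5, f(-1) = -6, f(-0.5) = -3.5, f(0) = -1, f(0.5) = 1.5, f(1) = 4.
Sum = Δu · [f(-2) + f(-1.5) + f(-1) + ...].
Sum = -12.25.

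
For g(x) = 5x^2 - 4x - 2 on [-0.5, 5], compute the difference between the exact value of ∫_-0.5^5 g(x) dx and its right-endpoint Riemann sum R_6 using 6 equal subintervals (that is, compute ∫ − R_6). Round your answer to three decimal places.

-50.487

Exact integral: ∫_-0.5^5 g(x) dx ≈ 148.04167.
R_6 ≈ 198.52836.
Error ≈ 148.04167 − 198.52836 ≈ -50.487.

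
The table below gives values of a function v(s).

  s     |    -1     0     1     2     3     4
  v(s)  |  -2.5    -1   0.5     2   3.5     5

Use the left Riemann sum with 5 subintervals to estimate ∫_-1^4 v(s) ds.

2.5

Δs = 1.
Sum = 1·[(-2.5) + (-1) + 0.5 + 2 + 3.5] = 2.5.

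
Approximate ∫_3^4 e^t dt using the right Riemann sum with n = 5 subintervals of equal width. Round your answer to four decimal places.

Δt = (4 − 3)/5 = 0.2.
Right endpoints: 3.2, 3.4, 3.6, 3.8, 4.
f(3.2) ≈ 24.5325, f(3.4) ≈ 29.9641, f(3.6) ≈ 36.5982, f(3.8) ≈ 44.7012, f(4) ≈ 54.5982.
Sum = Δt · [f(3.2) + f(3.4) + f(3.6) + f(3.8) + f(4)].
Sum ≈ 38.0788.

38.0788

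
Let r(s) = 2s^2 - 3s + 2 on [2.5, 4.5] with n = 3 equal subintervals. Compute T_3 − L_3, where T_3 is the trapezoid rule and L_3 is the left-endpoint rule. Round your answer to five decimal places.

7.33333

T_3 ≈ 33.6296296.
L_3 ≈ 26.2962963.
T_3 − L_3 ≈ 7.33333.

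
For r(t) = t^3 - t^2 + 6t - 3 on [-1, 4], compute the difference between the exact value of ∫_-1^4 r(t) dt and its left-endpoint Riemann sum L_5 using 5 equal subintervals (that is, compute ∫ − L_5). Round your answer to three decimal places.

37.083

Exact integral: ∫_-1^4 r(t) dt ≈ 72.08333.
L_5 = 35.
Error ≈ 72.08333 − 35 ≈ 37.083.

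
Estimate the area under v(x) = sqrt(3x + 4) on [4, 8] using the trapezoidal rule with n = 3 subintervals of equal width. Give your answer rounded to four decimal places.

18.6892

Δx = (8 − 4)/3 = 4/3.
v(4) ≈ 4.0000, v(16/3) ≈ 4.4721, v(20/3) ≈ 4.8990, v(8) ≈ 5.2915.
T_3 = (Δx/2)·[v(x_0) + 2v(x_1) + 2v(x_2) + v(x_3)].
Sum ≈ 18.6892.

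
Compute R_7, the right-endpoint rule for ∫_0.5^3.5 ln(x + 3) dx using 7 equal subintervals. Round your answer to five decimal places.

Δx = (3.5 − 0.5)/7 = 3/7.
Right endpoints: 13/14, 19/14, 25/14, 31/14, 37/14, 43/14, 3.5.
f(13/14) ≈ 1.36828, f(19/14) ≈ 1.47182, f(25/14) ≈ 1.56564, f(31/14) ≈ 1.65140, f(37/14) ≈ 1.73039, f(43/14) ≈ 1.80359, f(3.5) ≈ 1.87180.
Sum = Δx · [f(13/14) + f(19/14) + f(25/14) + ...].
Sum ≈ 4.91268.

4.91268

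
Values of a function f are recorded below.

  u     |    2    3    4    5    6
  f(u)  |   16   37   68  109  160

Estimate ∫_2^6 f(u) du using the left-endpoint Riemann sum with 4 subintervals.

Δu = 1.
Sum = 1·[16 + 37 + 68 + 109] = 230.

230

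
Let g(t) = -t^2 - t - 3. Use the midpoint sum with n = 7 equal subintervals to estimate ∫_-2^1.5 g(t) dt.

Δt = (1.5 − (-2))/7 = 0.5.
Midpoints: -1.75, -1.25, -0.75, -0.25, 0.25, 0.75, 1.25.
g(-1.75) = -4.3125, g(-1.25) = -3.3125, g(-0.75) = -2.8125, g(-0.25) = -2.8125, g(0.25) = -3.3125, g(0.75) = -4.3125, g(1.25) = -5.8125.
Sum = Δt · [g(-1.75) + g(-1.25) + g(-0.75) + ...].
Sum = -13.34375.

-13.34375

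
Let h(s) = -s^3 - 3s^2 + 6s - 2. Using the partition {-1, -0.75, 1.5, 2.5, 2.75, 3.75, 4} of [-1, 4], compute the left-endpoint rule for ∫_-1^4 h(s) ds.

-76.03125

Subinterval widths: 0.25, 2.25, 1, 0.25, 1, 0.25.
Left endpoints: -1, -0.75, 1.5, 2.5, 2.75, 3.75.
h(-1) = -10, h(-0.75) = -7.765625, h(1.5) = -3.125, h(2.5) = -21.375, h(2.75) = -28.984375, h(3.75) = -74.421875.
Sum = Σ Δs_i · h(s_i).
Sum = -76.03125.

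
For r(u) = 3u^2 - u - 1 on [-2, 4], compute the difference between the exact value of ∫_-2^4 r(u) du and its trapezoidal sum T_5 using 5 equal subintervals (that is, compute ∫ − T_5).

-4.32

Exact integral: ∫_-2^4 r(u) du = 60.
T_5 = 64.32.
Error = 60 − 64.32 = -4.32.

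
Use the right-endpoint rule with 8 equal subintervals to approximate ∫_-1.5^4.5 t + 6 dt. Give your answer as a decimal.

47.25

Δt = (4.5 − (-1.5))/8 = 0.75.
Right endpoints: -0.75, 0, 0.75, 1.5, 2.25, 3, 3.75, 4.5.
f(-0.75) = 5.25, f(0) = 6, f(0.75) = 6.75, f(1.5) = 7.5, f(2.25) = 8.25, f(3) = 9, f(3.75) = 9.75, f(4.5) = 10.5.
Sum = Δt · [f(-0.75) + f(0) + f(0.75) + ...].
Sum = 47.25.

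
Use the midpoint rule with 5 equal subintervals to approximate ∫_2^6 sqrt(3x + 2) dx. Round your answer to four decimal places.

Δx = (6 − 2)/5 = 0.8.
Midpoints: 2.4, 3.2, 4, 4.8, 5.6.
f(2.4) ≈ 3.0332, f(3.2) ≈ 3.4059, f(4) ≈ 3.7417, f(4.8) ≈ 4.0497, f(5.6) ≈ 4.3359.
Sum = Δx · [f(2.4) + f(3.2) + f(4) + f(4.8) + f(5.6)].
Sum ≈ 14.8530.

14.8530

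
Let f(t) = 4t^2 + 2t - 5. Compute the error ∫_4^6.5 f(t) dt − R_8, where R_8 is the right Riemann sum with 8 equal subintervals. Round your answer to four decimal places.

Exact integral: ∫_4^6.5 f(t) dt ≈ 294.583333.
R_8 = 311.93359375.
Error ≈ 294.583333 − 311.93359375 ≈ -17.3503.

-17.3503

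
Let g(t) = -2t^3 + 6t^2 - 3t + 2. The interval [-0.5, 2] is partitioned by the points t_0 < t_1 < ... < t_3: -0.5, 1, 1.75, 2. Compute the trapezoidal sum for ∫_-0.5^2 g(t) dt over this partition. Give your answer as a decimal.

10.015625

Subinterval widths: 1.5, 0.75, 0.25.
g(-0.5) = 5.25, g(1) = 3, g(1.75) = 4.40625, g(2) = 4.
On each subinterval the trapezoid contributes (Δt_i/2)·[g(t_{i-1}) + g(t_i)].
Sum = 10.015625.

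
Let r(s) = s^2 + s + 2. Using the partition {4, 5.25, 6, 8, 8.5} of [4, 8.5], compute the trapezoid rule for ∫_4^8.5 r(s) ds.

222.25

Subinterval widths: 1.25, 0.75, 2, 0.5.
r(4) = 22, r(5.25) = 34.8125, r(6) = 44, r(8) = 74, r(8.5) = 82.75.
On each subinterval the trapezoid contributes (Δs_i/2)·[r(s_{i-1}) + r(s_i)].
Sum = 222.25.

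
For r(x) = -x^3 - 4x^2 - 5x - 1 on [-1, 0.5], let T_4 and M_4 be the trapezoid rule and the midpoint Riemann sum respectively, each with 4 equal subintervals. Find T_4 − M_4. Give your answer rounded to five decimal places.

-0.17139

T_4 ≈ -1.0048828.
M_4 ≈ -0.8334961.
T_4 − M_4 ≈ -0.17139.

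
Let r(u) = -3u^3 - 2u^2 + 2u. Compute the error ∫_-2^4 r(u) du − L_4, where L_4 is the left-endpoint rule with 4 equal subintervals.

-146.25

Exact integral: ∫_-2^4 r(u) du = -216.
L_4 = -69.75.
Error = -216 − (-69.75) = -146.25.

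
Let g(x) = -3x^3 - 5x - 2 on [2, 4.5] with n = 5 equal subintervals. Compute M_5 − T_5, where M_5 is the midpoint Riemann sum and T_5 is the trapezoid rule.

4.5703125

M_5 = -339.6484375.
T_5 = -344.21875.
M_5 − T_5 = 4.5703125.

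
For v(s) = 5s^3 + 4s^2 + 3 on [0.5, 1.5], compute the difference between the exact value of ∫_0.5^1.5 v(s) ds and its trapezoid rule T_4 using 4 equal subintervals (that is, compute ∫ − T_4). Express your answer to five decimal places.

-0.19792

Exact integral: ∫_0.5^1.5 v(s) ds ≈ 13.5833333.
T_4 = 13.78125.
Error ≈ 13.5833333 − 13.78125 ≈ -0.19792.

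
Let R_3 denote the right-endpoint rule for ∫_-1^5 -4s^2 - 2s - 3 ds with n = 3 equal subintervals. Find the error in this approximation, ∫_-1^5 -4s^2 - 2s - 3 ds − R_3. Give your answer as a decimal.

Exact integral: ∫_-1^5 f(s) ds = -210.
R_3 = -334.
Error = -210 − (-334) = 124.

124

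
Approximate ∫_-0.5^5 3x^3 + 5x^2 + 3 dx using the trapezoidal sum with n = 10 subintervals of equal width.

Δx = (5 − (-0.5))/10 = 0.55.
f(-0.5) = 3.875, f(0.05) = 3.012875, f(0.6) = 5.448, f(1.15) = 14.175125, f(1.7) = 32.189, f(2.25) = 62.484375, f(2.8) = 108.056, f(3.35) = 171.898625, f(3.9) = 257.007, f(4.45) = 366.375875, f(5) = 503.
T_10 = (Δx/2)·[f(x_0) + 2f(x_1) + ... + 2f(x_{9}) + f(x_10)].
Sum = 700.74640625.

700.74640625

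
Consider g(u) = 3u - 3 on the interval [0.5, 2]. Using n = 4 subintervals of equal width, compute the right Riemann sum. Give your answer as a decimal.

Δu = (2 − 0.5)/4 = 0.375.
Right endpoints: 0.875, 1.25, 1.625, 2.
g(0.875) = -0.375, g(1.25) = 0.75, g(1.625) = 1.875, g(2) = 3.
Sum = Δu · [g(0.875) + g(1.25) + g(1.625) + g(2)].
Sum = 1.96875.

1.96875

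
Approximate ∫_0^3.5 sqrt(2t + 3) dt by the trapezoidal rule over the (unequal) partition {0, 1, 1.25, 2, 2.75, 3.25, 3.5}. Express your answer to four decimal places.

Subinterval widths: 1, 0.25, 0.75, 0.75, 0.5, 0.25.
f(0) ≈ 1.7321, f(1) ≈ 2.2361, f(1.25) ≈ 2.3452, f(2) ≈ 2.6458, f(2.75) ≈ 2.9155, f(3.25) ≈ 3.0822, f(3.5) ≈ 3.1623.
On each subinterval the trapezoid contributes (Δt_i/2)·[f(t_{i-1}) + f(t_i)].
Sum ≈ 8.7938.

8.7938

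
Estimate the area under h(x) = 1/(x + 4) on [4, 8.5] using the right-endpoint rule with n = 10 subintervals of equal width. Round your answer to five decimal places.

Δx = (8.5 − 4)/10 = 0.45.
Right endpoints: 4.45, 4.9, 5.35, 5.8, 6.25, 6.7, 7.15, 7.6, 8.05, 8.5.
h(4.45) = 20/169, h(4.9) = 10/89, h(5.35) = 20/187, h(5.8) = 5/49, h(6.25) = 4/41, h(6.7) = 10/107, h(7.15) = 20/223, h(7.6) = 5/58, h(8.05) = 20/241, h(8.5) = 0.08.
Sum = Δx · [h(4.45) + h(4.9) + h(5.35) + ...].
Sum ≈ 0.43632.

0.43632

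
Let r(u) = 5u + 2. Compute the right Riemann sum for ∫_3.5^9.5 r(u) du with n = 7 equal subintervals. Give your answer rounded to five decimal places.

219.85714

Δu = (9.5 − 3.5)/7 = 6/7.
Right endpoints: 61/14, 73/14, 85/14, 97/14, 109/14, 121/14, 9.5.
r(61/14) = 333/14, r(73/14) = 393/14, r(85/14) = 453/14, r(97/14) = 513/14, r(109/14) = 573/14, r(121/14) = 633/14, r(9.5) = 49.5.
Sum = Δu · [r(61/14) + r(73/14) + r(85/14) + ...].
Sum ≈ 219.85714.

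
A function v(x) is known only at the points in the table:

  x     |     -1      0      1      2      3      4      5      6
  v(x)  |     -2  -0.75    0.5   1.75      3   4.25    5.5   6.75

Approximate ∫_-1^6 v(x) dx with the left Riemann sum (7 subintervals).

Δx = 1.
Sum = 1·[(-2) + (-0.75) + 0.5 + 1.75 + 3 + 4.25 + 5.5] = 12.25.

12.25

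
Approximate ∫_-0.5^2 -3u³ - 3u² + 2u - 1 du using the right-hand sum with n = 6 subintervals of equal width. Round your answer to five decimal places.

Δu = (2 − (-0.5))/6 = 5/12.
Right endpoints: -1/12, 1/3, 0.75, 7/6, 19/12, 2.
f(-1/12) = -683/576, f(1/3) = -7/9, f(0.75) = -2.453125, f(7/6) = -541/72, f(19/12) = -9943/576, f(2) = -33.
Sum = Δu · [f(-1/12) + f(1/3) + f(0.75) + ...].
Sum ≈ -25.91363.

-25.91363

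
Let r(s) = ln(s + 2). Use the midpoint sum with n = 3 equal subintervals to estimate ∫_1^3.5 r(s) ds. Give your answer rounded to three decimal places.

3.585

Δs = (3.5 − 1)/3 = 5/6.
Midpoints: 17/12, 2.25, 37/12.
r(17/12) ≈ 1.229, r(2.25) ≈ 1.447, r(37/12) ≈ 1.626.
Sum = Δs · [r(17/12) + r(2.25) + r(37/12)].
Sum ≈ 3.585.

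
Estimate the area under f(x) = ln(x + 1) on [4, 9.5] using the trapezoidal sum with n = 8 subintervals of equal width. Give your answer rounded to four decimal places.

Δx = (9.5 − 4)/8 = 0.6875.
f(4) ≈ 1.6094, f(4.6875) ≈ 1.7383, f(5.375) ≈ 1.8524, f(6.0625) ≈ 1.9548, f(6.75) ≈ 2.0477, f(7.4375) ≈ 2.1327, f(8.125) ≈ 2.2110, f(8.8125) ≈ 2.2837, f(9.5) ≈ 2.3514.
T_8 = (Δx/2)·[f(x_0) + 2f(x_1) + ... + 2f(x_{7}) + f(x_8)].
Sum ≈ 11.1381.

11.1381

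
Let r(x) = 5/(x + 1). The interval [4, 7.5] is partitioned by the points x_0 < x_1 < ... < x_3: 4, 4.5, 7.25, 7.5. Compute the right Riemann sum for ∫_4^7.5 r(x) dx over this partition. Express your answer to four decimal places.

2.2683

Subinterval widths: 0.5, 2.75, 0.25.
Right endpoints: 4.5, 7.25, 7.5.
r(4.5) = 10/11, r(7.25) = 20/33, r(7.5) = 10/17.
Sum = Σ Δx_i · r(x_i).
Sum ≈ 2.2683.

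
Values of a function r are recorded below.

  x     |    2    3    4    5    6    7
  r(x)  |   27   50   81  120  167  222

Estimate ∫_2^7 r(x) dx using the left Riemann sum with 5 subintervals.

445

Δx = 1.
Sum = 1·[27 + 50 + 81 + 120 + 167] = 445.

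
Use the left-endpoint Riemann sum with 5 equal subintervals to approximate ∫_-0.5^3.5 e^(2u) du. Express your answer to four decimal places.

Δu = (3.5 − (-0.5))/5 = 0.8.
Left endpoints: -0.5, 0.3, 1.1, 1.9, 2.7.
f(-0.5) ≈ 0.3679, f(0.3) ≈ 1.8221, f(1.1) ≈ 9.0250, f(1.9) ≈ 44.7012, f(2.7) ≈ 221.4064.
Sum = Δu · [f(-0.5) + f(0.3) + f(1.1) + f(1.9) + f(2.7)].
Sum ≈ 221.8581.

221.8581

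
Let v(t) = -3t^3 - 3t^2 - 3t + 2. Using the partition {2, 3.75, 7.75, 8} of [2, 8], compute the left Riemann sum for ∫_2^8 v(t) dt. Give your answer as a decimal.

-1308.03515625

Subinterval widths: 1.75, 4, 0.25.
Left endpoints: 2, 3.75, 7.75.
v(2) = -40, v(3.75) = -209.640625, v(7.75) = -1597.890625.
Sum = Σ Δt_i · v(t_i).
Sum = -1308.03515625.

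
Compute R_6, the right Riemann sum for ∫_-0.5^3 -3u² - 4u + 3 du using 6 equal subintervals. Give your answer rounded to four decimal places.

-46.4601

Δu = (3 − (-0.5))/6 = 7/12.
Right endpoints: 1/12, 2/3, 1.25, 11/6, 29/12, 3.
f(1/12) = 127/48, f(2/3) = -1, f(1.25) = -6.6875, f(11/6) = -173/12, f(29/12) = -24.1875, f(3) = -36.
Sum = Δu · [f(1/12) + f(2/3) + f(1.25) + ...].
Sum ≈ -46.4601.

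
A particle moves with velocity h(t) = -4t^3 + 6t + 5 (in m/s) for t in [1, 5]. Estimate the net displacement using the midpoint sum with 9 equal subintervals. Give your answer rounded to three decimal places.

-529.630

Δt = (5 − 1)/9 = 4/9.
Midpoints: 11/9, 5/3, 19/9, 23/9, 3, 31/9, 35/9, 13/3, 43/9.
h(11/9) = 3667/729, h(5/3) = -95/27, h(19/9) = -14557/729, h(23/9) = -33845/729, h(3) = -85, h(31/9) = -100453/729, h(35/9) = -150845/729, h(13/3) = -7951/27, h(43/9) = -293485/729.
Sum = Δt · [h(11/9) + h(5/3) + h(19/9) + ...].
Sum ≈ -529.630.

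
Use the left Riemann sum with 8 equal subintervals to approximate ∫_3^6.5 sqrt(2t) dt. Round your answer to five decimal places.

10.47010

Δt = (6.5 − 3)/8 = 0.4375.
Left endpoints: 3, 3.4375, 3.875, 4.3125, 4.75, 5.1875, 5.625, 6.0625.
f(3) ≈ 2.44949, f(3.4375) ≈ 2.62202, f(3.875) ≈ 2.78388, f(4.3125) ≈ 2.93684, f(4.75) ≈ 3.08221, f(5.1875) ≈ 3.22102, f(5.625) ≈ 3.35410, f(6.0625) ≈ 3.48210.
Sum = Δt · [f(3) + f(3.4375) + f(3.875) + ...].
Sum ≈ 10.47010.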